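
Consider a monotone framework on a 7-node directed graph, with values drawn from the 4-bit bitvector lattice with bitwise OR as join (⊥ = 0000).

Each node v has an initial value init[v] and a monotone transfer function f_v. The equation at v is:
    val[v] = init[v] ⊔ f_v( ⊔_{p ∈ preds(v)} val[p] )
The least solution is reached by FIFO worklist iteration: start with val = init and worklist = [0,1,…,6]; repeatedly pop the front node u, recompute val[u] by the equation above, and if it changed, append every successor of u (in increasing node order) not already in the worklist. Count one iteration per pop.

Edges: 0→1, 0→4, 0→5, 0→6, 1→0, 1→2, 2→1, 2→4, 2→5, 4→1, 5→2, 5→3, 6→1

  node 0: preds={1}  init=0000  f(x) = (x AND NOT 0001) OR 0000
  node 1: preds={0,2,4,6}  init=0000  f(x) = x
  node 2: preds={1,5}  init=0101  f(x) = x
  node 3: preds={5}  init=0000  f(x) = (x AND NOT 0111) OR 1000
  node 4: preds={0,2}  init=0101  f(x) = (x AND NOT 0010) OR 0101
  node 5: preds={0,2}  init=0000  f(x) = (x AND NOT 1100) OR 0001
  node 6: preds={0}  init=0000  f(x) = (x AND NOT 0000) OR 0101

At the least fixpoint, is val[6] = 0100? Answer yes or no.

no

Worklist (14 pops):
  #1 pop 0: in=0000 → 0000 (no change)
  #2 pop 1: in=0101 → 0101 (was 0000); enqueue [0]
  #3 pop 2: in=0101 → 0101 (no change)
  #4 pop 3: in=0000 → 1000 (was 0000); enqueue []
  #5 pop 4: in=0101 → 0101 (no change)
  #6 pop 5: in=0101 → 0001 (was 0000); enqueue [2,3]
  #7 pop 6: in=0000 → 0101 (was 0000); enqueue [1]
  #8 pop 0: in=0101 → 0100 (was 0000); enqueue [4,5,6]
  #9 pop 2: in=0101 → 0101 (no change)
  #10 pop 3: in=0001 → 1000 (no change)
  #11 pop 1: in=0101 → 0101 (no change)
  #12 pop 4: in=0101 → 0101 (no change)
  #13 pop 5: in=0101 → 0001 (no change)
  #14 pop 6: in=0100 → 0101 (no change)

Fixpoint:
  val[0] = 0100
  val[1] = 0101
  val[2] = 0101
  val[3] = 1000
  val[4] = 0101
  val[5] = 0001
  val[6] = 0101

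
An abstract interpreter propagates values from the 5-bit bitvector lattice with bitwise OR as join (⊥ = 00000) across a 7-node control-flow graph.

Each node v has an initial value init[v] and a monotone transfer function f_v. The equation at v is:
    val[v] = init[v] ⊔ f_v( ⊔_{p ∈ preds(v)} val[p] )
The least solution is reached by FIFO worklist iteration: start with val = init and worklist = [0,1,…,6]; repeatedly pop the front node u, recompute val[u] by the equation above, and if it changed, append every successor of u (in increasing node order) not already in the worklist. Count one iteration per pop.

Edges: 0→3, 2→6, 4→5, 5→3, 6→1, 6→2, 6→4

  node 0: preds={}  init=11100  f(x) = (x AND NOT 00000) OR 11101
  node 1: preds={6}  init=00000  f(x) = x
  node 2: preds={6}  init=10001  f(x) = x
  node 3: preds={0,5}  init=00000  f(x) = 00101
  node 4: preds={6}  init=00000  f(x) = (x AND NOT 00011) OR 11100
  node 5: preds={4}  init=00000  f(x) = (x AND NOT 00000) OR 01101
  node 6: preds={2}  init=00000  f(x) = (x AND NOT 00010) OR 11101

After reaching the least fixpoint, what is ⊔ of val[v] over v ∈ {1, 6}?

11101

Trace (12 dequeues):
  [1] u=0 | in 00000 | out 11101 | prev 11100 | push {}
  [2] u=1 | in 00000 | out 00000 | ==
  [3] u=2 | in 00000 | out 10001 | ==
  [4] u=3 | in 11101 | out 00101 | prev 00000 | push {}
  [5] u=4 | in 00000 | out 11100 | prev 00000 | push {}
  [6] u=5 | in 11100 | out 11101 | prev 00000 | push {3}
  [7] u=6 | in 10001 | out 11101 | prev 00000 | push {1,2,4}
  [8] u=3 | in 11101 | out 00101 | ==
  [9] u=1 | in 11101 | out 11101 | prev 00000 | push {}
  [10] u=2 | in 11101 | out 11101 | prev 10001 | push {6}
  [11] u=4 | in 11101 | out 11100 | ==
  [12] u=6 | in 11101 | out 11101 | ==

Converged values:
  [0] 11101
  [1] 11101
  [2] 11101
  [3] 00101
  [4] 11100
  [5] 11101
  [6] 11101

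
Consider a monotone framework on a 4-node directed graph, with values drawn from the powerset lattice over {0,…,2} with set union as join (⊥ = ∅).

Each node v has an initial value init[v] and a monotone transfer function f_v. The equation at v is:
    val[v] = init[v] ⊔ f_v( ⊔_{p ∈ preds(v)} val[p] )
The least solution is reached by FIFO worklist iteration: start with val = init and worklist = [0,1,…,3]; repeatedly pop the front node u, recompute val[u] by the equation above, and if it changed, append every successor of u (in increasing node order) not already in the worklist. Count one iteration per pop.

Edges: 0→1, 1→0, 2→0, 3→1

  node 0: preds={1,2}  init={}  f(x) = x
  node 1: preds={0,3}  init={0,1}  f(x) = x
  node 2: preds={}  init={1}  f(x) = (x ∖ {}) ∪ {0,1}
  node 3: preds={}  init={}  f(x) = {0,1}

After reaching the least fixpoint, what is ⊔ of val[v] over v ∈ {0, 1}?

{0,1}

Trace (6 dequeues):
  [1] u=0 | in {0,1} | out {0,1} | prev {} | push {}
  [2] u=1 | in {0,1} | out {0,1} | ==
  [3] u=2 | in {} | out {0,1} | prev {1} | push {0}
  [4] u=3 | in {} | out {0,1} | prev {} | push {1}
  [5] u=0 | in {0,1} | out {0,1} | ==
  [6] u=1 | in {0,1} | out {0,1} | ==

Converged values:
  [0] {0,1}
  [1] {0,1}
  [2] {0,1}
  [3] {0,1}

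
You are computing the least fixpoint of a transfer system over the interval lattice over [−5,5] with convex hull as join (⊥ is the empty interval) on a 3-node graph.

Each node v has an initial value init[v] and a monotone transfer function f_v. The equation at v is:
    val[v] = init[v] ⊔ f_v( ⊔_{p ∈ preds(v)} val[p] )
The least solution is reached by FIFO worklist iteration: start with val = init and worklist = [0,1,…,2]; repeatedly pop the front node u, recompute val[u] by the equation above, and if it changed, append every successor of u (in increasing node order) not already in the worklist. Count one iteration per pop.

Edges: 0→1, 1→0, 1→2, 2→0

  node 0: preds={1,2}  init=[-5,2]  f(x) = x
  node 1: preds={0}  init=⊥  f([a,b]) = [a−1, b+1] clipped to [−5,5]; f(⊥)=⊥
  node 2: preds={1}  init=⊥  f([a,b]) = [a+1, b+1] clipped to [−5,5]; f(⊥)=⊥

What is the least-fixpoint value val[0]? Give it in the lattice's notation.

Iteration log — 9 steps:
  step 1. node 0  ⊔preds=⊥  new=[-5,2]  stable
  step 2. node 1  ⊔preds=[-5,2]  new=[-5,3]  old=⊥  +wl: 0
  step 3. node 2  ⊔preds=[-5,3]  new=[-4,4]  old=⊥  +wl: 
  step 4. node 0  ⊔preds=[-5,4]  new=[-5,4]  old=[-5,2]  +wl: 1
  step 5. node 1  ⊔preds=[-5,4]  new=[-5,5]  old=[-5,3]  +wl: 0,2
  step 6. node 0  ⊔preds=[-5,5]  new=[-5,5]  old=[-5,4]  +wl: 1
  step 7. node 2  ⊔preds=[-5,5]  new=[-4,5]  old=[-4,4]  +wl: 0
  step 8. node 1  ⊔preds=[-5,5]  new=[-5,5]  stable
  step 9. node 0  ⊔preds=[-5,5]  new=[-5,5]  stable

Least fixpoint reached:
  node 0: [-5,5]
  node 1: [-5,5]
  node 2: [-4,5]

[-5,5]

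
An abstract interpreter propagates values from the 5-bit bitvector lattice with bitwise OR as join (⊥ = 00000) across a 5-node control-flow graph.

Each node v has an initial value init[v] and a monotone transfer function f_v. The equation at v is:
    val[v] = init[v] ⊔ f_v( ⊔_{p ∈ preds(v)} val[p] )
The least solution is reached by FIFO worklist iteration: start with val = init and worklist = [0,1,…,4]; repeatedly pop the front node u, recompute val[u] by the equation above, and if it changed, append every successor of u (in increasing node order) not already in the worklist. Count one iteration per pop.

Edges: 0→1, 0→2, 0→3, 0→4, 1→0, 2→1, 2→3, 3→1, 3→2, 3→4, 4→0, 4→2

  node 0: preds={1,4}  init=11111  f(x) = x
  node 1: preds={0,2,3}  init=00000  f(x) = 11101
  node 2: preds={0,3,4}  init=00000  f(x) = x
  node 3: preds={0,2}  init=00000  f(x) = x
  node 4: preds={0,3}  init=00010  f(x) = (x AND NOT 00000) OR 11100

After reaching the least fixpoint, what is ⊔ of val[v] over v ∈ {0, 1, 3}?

11111

Trace (8 dequeues):
  [1] u=0 | in 00010 | out 11111 | ==
  [2] u=1 | in 11111 | out 11101 | prev 00000 | push {0}
  [3] u=2 | in 11111 | out 11111 | prev 00000 | push {1}
  [4] u=3 | in 11111 | out 11111 | prev 00000 | push {2}
  [5] u=4 | in 11111 | out 11111 | prev 00010 | push {}
  [6] u=0 | in 11111 | out 11111 | ==
  [7] u=1 | in 11111 | out 11101 | ==
  [8] u=2 | in 11111 | out 11111 | ==

Converged values:
  [0] 11111
  [1] 11101
  [2] 11111
  [3] 11111
  [4] 11111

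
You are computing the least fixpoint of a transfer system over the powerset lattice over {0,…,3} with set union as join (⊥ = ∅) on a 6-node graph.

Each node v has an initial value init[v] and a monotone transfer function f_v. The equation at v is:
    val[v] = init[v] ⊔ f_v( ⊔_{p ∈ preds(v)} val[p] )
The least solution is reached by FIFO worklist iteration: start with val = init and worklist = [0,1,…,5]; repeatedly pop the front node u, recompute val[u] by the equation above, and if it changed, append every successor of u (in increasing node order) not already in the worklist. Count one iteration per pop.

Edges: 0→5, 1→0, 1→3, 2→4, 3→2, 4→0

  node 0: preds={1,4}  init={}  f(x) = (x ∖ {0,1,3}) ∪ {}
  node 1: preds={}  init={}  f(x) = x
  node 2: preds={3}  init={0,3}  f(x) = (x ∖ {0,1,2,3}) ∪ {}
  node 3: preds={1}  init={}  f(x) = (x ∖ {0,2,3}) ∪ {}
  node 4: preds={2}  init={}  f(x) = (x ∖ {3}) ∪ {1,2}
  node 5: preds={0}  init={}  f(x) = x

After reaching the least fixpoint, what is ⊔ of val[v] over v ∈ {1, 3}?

Trace (8 dequeues):
  [1] u=0 | in {} | out {} | ==
  [2] u=1 | in {} | out {} | ==
  [3] u=2 | in {} | out {0,3} | ==
  [4] u=3 | in {} | out {} | ==
  [5] u=4 | in {0,3} | out {0,1,2} | prev {} | push {0}
  [6] u=5 | in {} | out {} | ==
  [7] u=0 | in {0,1,2} | out {2} | prev {} | push {5}
  [8] u=5 | in {2} | out {2} | prev {} | push {}

Converged values:
  [0] {2}
  [1] {}
  [2] {0,3}
  [3] {}
  [4] {0,1,2}
  [5] {2}

{}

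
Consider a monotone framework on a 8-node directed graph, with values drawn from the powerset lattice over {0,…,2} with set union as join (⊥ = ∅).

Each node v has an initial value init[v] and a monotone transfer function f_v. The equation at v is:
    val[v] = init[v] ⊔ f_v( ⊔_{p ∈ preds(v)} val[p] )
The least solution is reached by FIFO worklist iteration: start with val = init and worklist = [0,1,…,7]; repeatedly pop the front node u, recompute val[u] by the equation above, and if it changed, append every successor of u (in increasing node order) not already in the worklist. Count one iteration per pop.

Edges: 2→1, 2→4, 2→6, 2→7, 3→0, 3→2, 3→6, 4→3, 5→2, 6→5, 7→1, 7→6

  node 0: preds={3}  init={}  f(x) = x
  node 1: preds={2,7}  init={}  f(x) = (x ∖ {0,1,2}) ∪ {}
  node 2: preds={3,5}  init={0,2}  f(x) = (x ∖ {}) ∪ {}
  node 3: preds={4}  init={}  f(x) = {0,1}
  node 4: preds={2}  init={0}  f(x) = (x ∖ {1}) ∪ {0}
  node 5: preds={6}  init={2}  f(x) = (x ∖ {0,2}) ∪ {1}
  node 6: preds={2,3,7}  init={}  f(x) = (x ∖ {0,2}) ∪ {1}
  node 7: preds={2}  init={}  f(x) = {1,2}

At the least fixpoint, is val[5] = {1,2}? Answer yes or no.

Iteration log — 16 steps:
  step 1. node 0  ⊔preds={}  new={}  stable
  step 2. node 1  ⊔preds={0,2}  new={}  stable
  step 3. node 2  ⊔preds={2}  new={0,2}  stable
  step 4. node 3  ⊔preds={0}  new={0,1}  old={}  +wl: 0,2
  step 5. node 4  ⊔preds={0,2}  new={0,2}  old={0}  +wl: 3
  step 6. node 5  ⊔preds={}  new={1,2}  old={2}  +wl: 
  step 7. node 6  ⊔preds={0,1,2}  new={1}  old={}  +wl: 5
  step 8. node 7  ⊔preds={0,2}  new={1,2}  old={}  +wl: 1,6
  step 9. node 0  ⊔preds={0,1}  new={0,1}  old={}  +wl: 
  step 10. node 2  ⊔preds={0,1,2}  new={0,1,2}  old={0,2}  +wl: 4,7
  step 11. node 3  ⊔preds={0,2}  new={0,1}  stable
  step 12. node 5  ⊔preds={1}  new={1,2}  stable
  step 13. node 1  ⊔preds={0,1,2}  new={}  stable
  step 14. node 6  ⊔preds={0,1,2}  new={1}  stable
  step 15. node 4  ⊔preds={0,1,2}  new={0,2}  stable
  step 16. node 7  ⊔preds={0,1,2}  new={1,2}  stable

Least fixpoint reached:
  node 0: {0,1}
  node 1: {}
  node 2: {0,1,2}
  node 3: {0,1}
  node 4: {0,2}
  node 5: {1,2}
  node 6: {1}
  node 7: {1,2}

yes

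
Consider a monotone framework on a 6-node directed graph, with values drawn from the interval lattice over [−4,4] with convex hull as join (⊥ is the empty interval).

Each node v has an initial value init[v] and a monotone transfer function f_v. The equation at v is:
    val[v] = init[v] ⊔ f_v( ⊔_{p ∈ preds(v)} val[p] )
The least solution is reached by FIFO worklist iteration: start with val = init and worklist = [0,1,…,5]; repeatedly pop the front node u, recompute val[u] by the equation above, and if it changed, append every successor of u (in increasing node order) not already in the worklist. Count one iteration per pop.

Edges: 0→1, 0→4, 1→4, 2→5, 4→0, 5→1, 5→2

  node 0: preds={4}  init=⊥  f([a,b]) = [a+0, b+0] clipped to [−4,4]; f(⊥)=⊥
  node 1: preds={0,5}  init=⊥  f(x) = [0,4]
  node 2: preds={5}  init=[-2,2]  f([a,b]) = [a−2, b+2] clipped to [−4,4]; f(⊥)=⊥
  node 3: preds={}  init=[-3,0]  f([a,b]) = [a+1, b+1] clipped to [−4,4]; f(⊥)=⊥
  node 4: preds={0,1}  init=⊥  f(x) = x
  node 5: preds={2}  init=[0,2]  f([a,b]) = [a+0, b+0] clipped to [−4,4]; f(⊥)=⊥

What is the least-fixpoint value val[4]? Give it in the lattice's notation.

Iteration log — 13 steps:
  step 1. node 0  ⊔preds=⊥  new=⊥  stable
  step 2. node 1  ⊔preds=[0,2]  new=[0,4]  old=⊥  +wl: 
  step 3. node 2  ⊔preds=[0,2]  new=[-2,4]  old=[-2,2]  +wl: 
  step 4. node 3  ⊔preds=⊥  new=[-3,0]  stable
  step 5. node 4  ⊔preds=[0,4]  new=[0,4]  old=⊥  +wl: 0
  step 6. node 5  ⊔preds=[-2,4]  new=[-2,4]  old=[0,2]  +wl: 1,2
  step 7. node 0  ⊔preds=[0,4]  new=[0,4]  old=⊥  +wl: 4
  step 8. node 1  ⊔preds=[-2,4]  new=[0,4]  stable
  step 9. node 2  ⊔preds=[-2,4]  new=[-4,4]  old=[-2,4]  +wl: 5
  step 10. node 4  ⊔preds=[0,4]  new=[0,4]  stable
  step 11. node 5  ⊔preds=[-4,4]  new=[-4,4]  old=[-2,4]  +wl: 1,2
  step 12. node 1  ⊔preds=[-4,4]  new=[0,4]  stable
  step 13. node 2  ⊔preds=[-4,4]  new=[-4,4]  stable

Least fixpoint reached:
  node 0: [0,4]
  node 1: [0,4]
  node 2: [-4,4]
  node 3: [-3,0]
  node 4: [0,4]
  node 5: [-4,4]

[0,4]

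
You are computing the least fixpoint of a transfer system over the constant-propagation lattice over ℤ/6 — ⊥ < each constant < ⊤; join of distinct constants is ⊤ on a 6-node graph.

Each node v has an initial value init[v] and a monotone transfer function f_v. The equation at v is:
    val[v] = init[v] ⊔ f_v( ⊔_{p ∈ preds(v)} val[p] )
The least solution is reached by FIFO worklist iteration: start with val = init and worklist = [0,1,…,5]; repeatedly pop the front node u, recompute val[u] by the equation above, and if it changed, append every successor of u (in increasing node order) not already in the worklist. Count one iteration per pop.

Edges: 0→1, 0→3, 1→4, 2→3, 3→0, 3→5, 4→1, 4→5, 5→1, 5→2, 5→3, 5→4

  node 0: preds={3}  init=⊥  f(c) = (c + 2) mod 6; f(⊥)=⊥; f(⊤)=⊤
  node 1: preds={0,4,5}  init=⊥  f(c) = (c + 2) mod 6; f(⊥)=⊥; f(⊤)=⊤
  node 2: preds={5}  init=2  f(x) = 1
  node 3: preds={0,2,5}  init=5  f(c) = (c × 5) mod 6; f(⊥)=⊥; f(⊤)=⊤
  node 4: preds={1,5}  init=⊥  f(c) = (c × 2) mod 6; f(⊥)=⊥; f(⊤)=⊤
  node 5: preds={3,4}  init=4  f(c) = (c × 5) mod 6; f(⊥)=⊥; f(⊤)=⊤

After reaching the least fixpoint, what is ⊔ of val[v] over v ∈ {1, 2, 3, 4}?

⊤

Trace (11 dequeues):
  [1] u=0 | in 5 | out 1 | prev ⊥ | push {}
  [2] u=1 | in ⊤ | out ⊤ | prev ⊥ | push {}
  [3] u=2 | in 4 | out ⊤ | prev 2 | push {}
  [4] u=3 | in ⊤ | out ⊤ | prev 5 | push {0}
  [5] u=4 | in ⊤ | out ⊤ | prev ⊥ | push {1}
  [6] u=5 | in ⊤ | out ⊤ | prev 4 | push {2,3,4}
  [7] u=0 | in ⊤ | out ⊤ | prev 1 | push {}
  [8] u=1 | in ⊤ | out ⊤ | ==
  [9] u=2 | in ⊤ | out ⊤ | ==
  [10] u=3 | in ⊤ | out ⊤ | ==
  [11] u=4 | in ⊤ | out ⊤ | ==

Converged values:
  [0] ⊤
  [1] ⊤
  [2] ⊤
  [3] ⊤
  [4] ⊤
  [5] ⊤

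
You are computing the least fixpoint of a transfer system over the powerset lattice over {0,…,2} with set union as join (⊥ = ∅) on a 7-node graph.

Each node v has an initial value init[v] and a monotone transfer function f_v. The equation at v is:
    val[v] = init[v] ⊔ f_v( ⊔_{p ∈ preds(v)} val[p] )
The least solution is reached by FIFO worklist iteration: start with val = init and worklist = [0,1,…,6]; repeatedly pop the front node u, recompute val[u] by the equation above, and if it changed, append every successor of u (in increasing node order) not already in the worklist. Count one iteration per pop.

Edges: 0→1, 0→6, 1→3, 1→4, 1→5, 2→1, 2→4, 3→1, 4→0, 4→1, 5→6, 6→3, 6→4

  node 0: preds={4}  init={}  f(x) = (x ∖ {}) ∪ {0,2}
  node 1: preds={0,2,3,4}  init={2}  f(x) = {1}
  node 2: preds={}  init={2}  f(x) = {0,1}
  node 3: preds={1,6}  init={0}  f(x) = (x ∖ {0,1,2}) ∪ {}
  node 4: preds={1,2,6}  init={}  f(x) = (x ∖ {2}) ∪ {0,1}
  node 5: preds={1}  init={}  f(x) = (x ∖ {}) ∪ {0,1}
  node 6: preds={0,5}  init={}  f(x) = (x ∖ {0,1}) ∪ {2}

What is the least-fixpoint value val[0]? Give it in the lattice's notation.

{0,1,2}

Iteration log — 13 steps:
  step 1. node 0  ⊔preds={}  new={0,2}  old={}  +wl: 
  step 2. node 1  ⊔preds={0,2}  new={1,2}  old={2}  +wl: 
  step 3. node 2  ⊔preds={}  new={0,1,2}  old={2}  +wl: 1
  step 4. node 3  ⊔preds={1,2}  new={0}  stable
  step 5. node 4  ⊔preds={0,1,2}  new={0,1}  old={}  +wl: 0
  step 6. node 5  ⊔preds={1,2}  new={0,1,2}  old={}  +wl: 
  step 7. node 6  ⊔preds={0,1,2}  new={2}  old={}  +wl: 3,4
  step 8. node 1  ⊔preds={0,1,2}  new={1,2}  stable
  step 9. node 0  ⊔preds={0,1}  new={0,1,2}  old={0,2}  +wl: 1,6
  step 10. node 3  ⊔preds={1,2}  new={0}  stable
  step 11. node 4  ⊔preds={0,1,2}  new={0,1}  stable
  step 12. node 1  ⊔preds={0,1,2}  new={1,2}  stable
  step 13. node 6  ⊔preds={0,1,2}  new={2}  stable

Least fixpoint reached:
  node 0: {0,1,2}
  node 1: {1,2}
  node 2: {0,1,2}
  node 3: {0}
  node 4: {0,1}
  node 5: {0,1,2}
  node 6: {2}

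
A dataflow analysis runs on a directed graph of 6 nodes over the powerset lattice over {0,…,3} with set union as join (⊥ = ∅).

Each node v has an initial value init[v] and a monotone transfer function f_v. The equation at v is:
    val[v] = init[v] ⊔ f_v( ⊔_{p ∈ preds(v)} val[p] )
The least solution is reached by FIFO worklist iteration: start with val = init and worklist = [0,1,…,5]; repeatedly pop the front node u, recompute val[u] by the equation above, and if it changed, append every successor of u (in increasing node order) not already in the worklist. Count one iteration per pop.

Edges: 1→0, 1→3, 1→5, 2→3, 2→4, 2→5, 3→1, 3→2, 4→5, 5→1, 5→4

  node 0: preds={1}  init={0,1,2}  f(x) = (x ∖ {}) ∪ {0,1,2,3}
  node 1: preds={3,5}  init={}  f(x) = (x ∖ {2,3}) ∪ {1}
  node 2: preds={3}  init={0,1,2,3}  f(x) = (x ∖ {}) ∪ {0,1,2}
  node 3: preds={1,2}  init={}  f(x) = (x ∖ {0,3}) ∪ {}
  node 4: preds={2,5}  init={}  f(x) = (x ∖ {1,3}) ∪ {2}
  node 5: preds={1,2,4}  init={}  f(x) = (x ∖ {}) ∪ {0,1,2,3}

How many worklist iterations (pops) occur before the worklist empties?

Worklist (13 pops):
  #1 pop 0: in={} → {0,1,2,3} (was {0,1,2}); enqueue []
  #2 pop 1: in={} → {1} (was {}); enqueue [0]
  #3 pop 2: in={} → {0,1,2,3} (no change)
  #4 pop 3: in={0,1,2,3} → {1,2} (was {}); enqueue [1,2]
  #5 pop 4: in={0,1,2,3} → {0,2} (was {}); enqueue []
  #6 pop 5: in={0,1,2,3} → {0,1,2,3} (was {}); enqueue [4]
  #7 pop 0: in={1} → {0,1,2,3} (no change)
  #8 pop 1: in={0,1,2,3} → {0,1} (was {1}); enqueue [0,3,5]
  #9 pop 2: in={1,2} → {0,1,2,3} (no change)
  #10 pop 4: in={0,1,2,3} → {0,2} (no change)
  #11 pop 0: in={0,1} → {0,1,2,3} (no change)
  #12 pop 3: in={0,1,2,3} → {1,2} (no change)
  #13 pop 5: in={0,1,2,3} → {0,1,2,3} (no change)

Fixpoint:
  val[0] = {0,1,2,3}
  val[1] = {0,1}
  val[2] = {0,1,2,3}
  val[3] = {1,2}
  val[4] = {0,2}
  val[5] = {0,1,2,3}

13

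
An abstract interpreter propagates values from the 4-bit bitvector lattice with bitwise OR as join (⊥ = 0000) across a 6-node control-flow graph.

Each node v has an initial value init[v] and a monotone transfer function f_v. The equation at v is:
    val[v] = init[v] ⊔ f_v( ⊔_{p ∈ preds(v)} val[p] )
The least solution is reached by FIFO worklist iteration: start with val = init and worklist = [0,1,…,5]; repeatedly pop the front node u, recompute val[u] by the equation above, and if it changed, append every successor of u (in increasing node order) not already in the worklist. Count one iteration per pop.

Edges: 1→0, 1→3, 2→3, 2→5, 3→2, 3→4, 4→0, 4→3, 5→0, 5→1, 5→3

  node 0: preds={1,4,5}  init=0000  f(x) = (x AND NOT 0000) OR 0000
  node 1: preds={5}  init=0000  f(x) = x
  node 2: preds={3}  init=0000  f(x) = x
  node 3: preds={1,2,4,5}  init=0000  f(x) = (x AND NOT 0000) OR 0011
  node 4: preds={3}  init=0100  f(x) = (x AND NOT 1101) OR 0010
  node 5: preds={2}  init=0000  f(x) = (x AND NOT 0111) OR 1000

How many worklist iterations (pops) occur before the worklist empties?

16

Trace (16 dequeues):
  [1] u=0 | in 0100 | out 0100 | prev 0000 | push {}
  [2] u=1 | in 0000 | out 0000 | ==
  [3] u=2 | in 0000 | out 0000 | ==
  [4] u=3 | in 0100 | out 0111 | prev 0000 | push {2}
  [5] u=4 | in 0111 | out 0110 | prev 0100 | push {0,3}
  [6] u=5 | in 0000 | out 1000 | prev 0000 | push {1}
  [7] u=2 | in 0111 | out 0111 | prev 0000 | push {5}
  [8] u=0 | in 1110 | out 1110 | prev 0100 | push {}
  [9] u=3 | in 1111 | out 1111 | prev 0111 | push {2,4}
  [10] u=1 | in 1000 | out 1000 | prev 0000 | push {0,3}
  [11] u=5 | in 0111 | out 1000 | ==
  [12] u=2 | in 1111 | out 1111 | prev 0111 | push {5}
  [13] u=4 | in 1111 | out 0110 | ==
  [14] u=0 | in 1110 | out 1110 | ==
  [15] u=3 | in 1111 | out 1111 | ==
  [16] u=5 | in 1111 | out 1000 | ==

Converged values:
  [0] 1110
  [1] 1000
  [2] 1111
  [3] 1111
  [4] 0110
  [5] 1000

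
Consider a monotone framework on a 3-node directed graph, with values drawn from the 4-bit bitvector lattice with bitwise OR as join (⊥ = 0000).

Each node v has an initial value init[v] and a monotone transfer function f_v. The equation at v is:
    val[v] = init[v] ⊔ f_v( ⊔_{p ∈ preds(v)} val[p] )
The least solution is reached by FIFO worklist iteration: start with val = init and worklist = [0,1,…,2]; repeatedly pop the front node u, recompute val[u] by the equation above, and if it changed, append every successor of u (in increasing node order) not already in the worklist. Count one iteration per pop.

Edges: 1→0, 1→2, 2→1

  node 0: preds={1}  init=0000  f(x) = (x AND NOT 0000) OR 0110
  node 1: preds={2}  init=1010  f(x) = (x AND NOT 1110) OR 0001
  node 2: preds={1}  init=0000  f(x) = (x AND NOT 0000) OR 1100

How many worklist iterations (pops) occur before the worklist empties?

Worklist (5 pops):
  #1 pop 0: in=1010 → 1110 (was 0000); enqueue []
  #2 pop 1: in=0000 → 1011 (was 1010); enqueue [0]
  #3 pop 2: in=1011 → 1111 (was 0000); enqueue [1]
  #4 pop 0: in=1011 → 1111 (was 1110); enqueue []
  #5 pop 1: in=1111 → 1011 (no change)

Fixpoint:
  val[0] = 1111
  val[1] = 1011
  val[2] = 1111

5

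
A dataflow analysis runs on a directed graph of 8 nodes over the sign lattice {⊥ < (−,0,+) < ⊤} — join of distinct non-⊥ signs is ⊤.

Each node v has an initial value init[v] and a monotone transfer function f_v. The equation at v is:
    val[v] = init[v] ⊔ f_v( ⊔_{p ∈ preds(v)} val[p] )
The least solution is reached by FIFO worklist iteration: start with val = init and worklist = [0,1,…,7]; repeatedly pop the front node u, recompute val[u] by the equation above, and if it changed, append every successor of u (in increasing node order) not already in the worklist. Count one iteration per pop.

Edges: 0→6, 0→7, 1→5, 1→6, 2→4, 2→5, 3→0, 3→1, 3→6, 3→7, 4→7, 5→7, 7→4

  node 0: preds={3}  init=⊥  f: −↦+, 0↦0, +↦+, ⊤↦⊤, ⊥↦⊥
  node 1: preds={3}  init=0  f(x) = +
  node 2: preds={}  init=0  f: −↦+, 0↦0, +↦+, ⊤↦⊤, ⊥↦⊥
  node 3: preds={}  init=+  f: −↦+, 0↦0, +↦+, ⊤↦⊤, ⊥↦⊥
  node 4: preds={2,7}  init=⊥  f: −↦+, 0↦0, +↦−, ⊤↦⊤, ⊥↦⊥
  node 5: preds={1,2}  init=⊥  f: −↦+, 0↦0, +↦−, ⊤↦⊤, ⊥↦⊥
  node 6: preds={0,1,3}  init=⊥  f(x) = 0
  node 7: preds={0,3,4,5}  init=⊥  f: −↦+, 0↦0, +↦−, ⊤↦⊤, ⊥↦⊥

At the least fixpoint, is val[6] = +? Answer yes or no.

Worklist (10 pops):
  #1 pop 0: in=+ → + (was ⊥); enqueue []
  #2 pop 1: in=+ → ⊤ (was 0); enqueue []
  #3 pop 2: in=⊥ → 0 (no change)
  #4 pop 3: in=⊥ → + (no change)
  #5 pop 4: in=0 → 0 (was ⊥); enqueue []
  #6 pop 5: in=⊤ → ⊤ (was ⊥); enqueue []
  #7 pop 6: in=⊤ → 0 (was ⊥); enqueue []
  #8 pop 7: in=⊤ → ⊤ (was ⊥); enqueue [4]
  #9 pop 4: in=⊤ → ⊤ (was 0); enqueue [7]
  #10 pop 7: in=⊤ → ⊤ (no change)

Fixpoint:
  val[0] = +
  val[1] = ⊤
  val[2] = 0
  val[3] = +
  val[4] = ⊤
  val[5] = ⊤
  val[6] = 0
  val[7] = ⊤

no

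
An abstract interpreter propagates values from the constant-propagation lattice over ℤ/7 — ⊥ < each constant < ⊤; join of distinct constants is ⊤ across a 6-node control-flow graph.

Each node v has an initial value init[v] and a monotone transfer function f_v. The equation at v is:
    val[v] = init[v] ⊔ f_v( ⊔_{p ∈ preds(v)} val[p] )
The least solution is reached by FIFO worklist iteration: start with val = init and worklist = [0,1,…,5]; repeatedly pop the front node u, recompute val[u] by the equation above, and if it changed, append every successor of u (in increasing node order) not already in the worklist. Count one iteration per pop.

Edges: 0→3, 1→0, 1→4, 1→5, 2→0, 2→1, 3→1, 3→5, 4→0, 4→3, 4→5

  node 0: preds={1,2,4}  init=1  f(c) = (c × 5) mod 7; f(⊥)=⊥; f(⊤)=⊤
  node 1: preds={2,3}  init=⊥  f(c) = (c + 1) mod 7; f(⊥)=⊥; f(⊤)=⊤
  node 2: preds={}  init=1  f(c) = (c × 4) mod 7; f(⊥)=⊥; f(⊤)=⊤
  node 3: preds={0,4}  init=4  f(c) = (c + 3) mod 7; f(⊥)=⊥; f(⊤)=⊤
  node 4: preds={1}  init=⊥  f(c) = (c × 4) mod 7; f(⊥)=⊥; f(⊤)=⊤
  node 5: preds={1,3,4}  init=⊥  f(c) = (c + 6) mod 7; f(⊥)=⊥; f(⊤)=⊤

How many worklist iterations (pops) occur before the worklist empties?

9

Iteration log — 9 steps:
  step 1. node 0  ⊔preds=1  new=⊤  old=1  +wl: 
  step 2. node 1  ⊔preds=⊤  new=⊤  old=⊥  +wl: 0
  step 3. node 2  ⊔preds=⊥  new=1  stable
  step 4. node 3  ⊔preds=⊤  new=⊤  old=4  +wl: 1
  step 5. node 4  ⊔preds=⊤  new=⊤  old=⊥  +wl: 3
  step 6. node 5  ⊔preds=⊤  new=⊤  old=⊥  +wl: 
  step 7. node 0  ⊔preds=⊤  new=⊤  stable
  step 8. node 1  ⊔preds=⊤  new=⊤  stable
  step 9. node 3  ⊔preds=⊤  new=⊤  stable

Least fixpoint reached:
  node 0: ⊤
  node 1: ⊤
  node 2: 1
  node 3: ⊤
  node 4: ⊤
  node 5: ⊤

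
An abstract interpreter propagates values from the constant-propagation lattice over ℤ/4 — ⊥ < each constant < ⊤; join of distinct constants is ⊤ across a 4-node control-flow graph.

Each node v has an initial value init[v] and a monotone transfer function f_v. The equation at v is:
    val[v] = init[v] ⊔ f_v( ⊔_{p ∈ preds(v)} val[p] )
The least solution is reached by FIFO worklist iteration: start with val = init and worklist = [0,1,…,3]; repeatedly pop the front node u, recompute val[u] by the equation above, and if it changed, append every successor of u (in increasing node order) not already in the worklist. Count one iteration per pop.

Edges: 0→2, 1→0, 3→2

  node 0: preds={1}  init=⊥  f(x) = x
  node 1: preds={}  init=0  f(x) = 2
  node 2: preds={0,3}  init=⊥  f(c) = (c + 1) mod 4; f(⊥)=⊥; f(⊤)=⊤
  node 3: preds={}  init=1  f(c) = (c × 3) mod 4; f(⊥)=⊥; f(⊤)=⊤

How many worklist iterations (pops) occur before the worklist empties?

Worklist (6 pops):
  #1 pop 0: in=0 → 0 (was ⊥); enqueue []
  #2 pop 1: in=⊥ → ⊤ (was 0); enqueue [0]
  #3 pop 2: in=⊤ → ⊤ (was ⊥); enqueue []
  #4 pop 3: in=⊥ → 1 (no change)
  #5 pop 0: in=⊤ → ⊤ (was 0); enqueue [2]
  #6 pop 2: in=⊤ → ⊤ (no change)

Fixpoint:
  val[0] = ⊤
  val[1] = ⊤
  val[2] = ⊤
  val[3] = 1

6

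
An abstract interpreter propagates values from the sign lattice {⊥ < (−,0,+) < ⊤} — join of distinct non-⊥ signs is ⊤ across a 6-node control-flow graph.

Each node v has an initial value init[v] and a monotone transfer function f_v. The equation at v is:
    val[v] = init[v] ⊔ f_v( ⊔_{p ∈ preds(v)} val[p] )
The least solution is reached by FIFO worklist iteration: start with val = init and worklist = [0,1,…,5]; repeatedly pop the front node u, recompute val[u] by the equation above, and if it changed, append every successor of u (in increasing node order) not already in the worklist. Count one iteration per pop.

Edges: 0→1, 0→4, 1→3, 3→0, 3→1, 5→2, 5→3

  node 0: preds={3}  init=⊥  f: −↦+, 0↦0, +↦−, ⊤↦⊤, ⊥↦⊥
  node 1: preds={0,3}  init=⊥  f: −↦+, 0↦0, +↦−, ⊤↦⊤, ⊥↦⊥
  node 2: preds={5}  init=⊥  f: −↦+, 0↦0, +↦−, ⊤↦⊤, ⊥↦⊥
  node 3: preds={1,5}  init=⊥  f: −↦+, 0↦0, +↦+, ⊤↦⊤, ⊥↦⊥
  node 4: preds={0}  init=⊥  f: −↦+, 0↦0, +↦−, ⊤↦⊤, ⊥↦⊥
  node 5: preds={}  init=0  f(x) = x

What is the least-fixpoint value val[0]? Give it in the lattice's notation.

0

Worklist (10 pops):
  #1 pop 0: in=⊥ → ⊥ (no change)
  #2 pop 1: in=⊥ → ⊥ (no change)
  #3 pop 2: in=0 → 0 (was ⊥); enqueue []
  #4 pop 3: in=0 → 0 (was ⊥); enqueue [0,1]
  #5 pop 4: in=⊥ → ⊥ (no change)
  #6 pop 5: in=⊥ → 0 (no change)
  #7 pop 0: in=0 → 0 (was ⊥); enqueue [4]
  #8 pop 1: in=0 → 0 (was ⊥); enqueue [3]
  #9 pop 4: in=0 → 0 (was ⊥); enqueue []
  #10 pop 3: in=0 → 0 (no change)

Fixpoint:
  val[0] = 0
  val[1] = 0
  val[2] = 0
  val[3] = 0
  val[4] = 0
  val[5] = 0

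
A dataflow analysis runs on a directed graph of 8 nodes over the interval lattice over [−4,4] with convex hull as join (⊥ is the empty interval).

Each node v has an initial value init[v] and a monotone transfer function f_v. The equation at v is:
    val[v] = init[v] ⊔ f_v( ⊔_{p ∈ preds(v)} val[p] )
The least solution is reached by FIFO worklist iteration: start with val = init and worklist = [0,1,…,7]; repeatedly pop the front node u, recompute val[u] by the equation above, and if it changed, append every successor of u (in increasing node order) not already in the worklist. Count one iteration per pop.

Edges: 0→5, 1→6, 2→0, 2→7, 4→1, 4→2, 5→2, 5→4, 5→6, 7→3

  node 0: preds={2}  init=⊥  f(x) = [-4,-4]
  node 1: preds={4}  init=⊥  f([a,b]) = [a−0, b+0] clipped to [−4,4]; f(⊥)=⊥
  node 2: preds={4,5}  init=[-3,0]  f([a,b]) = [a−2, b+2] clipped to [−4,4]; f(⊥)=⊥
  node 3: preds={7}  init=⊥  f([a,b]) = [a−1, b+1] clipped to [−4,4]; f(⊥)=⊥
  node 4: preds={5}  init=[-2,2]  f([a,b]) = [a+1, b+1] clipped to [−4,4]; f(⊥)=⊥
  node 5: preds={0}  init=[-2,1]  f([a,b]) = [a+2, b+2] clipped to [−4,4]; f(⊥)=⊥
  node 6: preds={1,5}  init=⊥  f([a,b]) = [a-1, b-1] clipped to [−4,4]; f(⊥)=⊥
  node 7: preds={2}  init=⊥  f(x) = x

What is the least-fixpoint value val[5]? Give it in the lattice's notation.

Trace (10 dequeues):
  [1] u=0 | in [-3,0] | out [-4,-4] | prev ⊥ | push {}
  [2] u=1 | in [-2,2] | out [-2,2] | prev ⊥ | push {}
  [3] u=2 | in [-2,2] | out [-4,4] | prev [-3,0] | push {0}
  [4] u=3 | in ⊥ | out ⊥ | ==
  [5] u=4 | in [-2,1] | out [-2,2] | ==
  [6] u=5 | in [-4,-4] | out [-2,1] | ==
  [7] u=6 | in [-2,2] | out [-3,1] | prev ⊥ | push {}
  [8] u=7 | in [-4,4] | out [-4,4] | prev ⊥ | push {3}
  [9] u=0 | in [-4,4] | out [-4,-4] | ==
  [10] u=3 | in [-4,4] | out [-4,4] | prev ⊥ | push {}

Converged values:
  [0] [-4,-4]
  [1] [-2,2]
  [2] [-4,4]
  [3] [-4,4]
  [4] [-2,2]
  [5] [-2,1]
  [6] [-3,1]
  [7] [-4,4]

[-2,1]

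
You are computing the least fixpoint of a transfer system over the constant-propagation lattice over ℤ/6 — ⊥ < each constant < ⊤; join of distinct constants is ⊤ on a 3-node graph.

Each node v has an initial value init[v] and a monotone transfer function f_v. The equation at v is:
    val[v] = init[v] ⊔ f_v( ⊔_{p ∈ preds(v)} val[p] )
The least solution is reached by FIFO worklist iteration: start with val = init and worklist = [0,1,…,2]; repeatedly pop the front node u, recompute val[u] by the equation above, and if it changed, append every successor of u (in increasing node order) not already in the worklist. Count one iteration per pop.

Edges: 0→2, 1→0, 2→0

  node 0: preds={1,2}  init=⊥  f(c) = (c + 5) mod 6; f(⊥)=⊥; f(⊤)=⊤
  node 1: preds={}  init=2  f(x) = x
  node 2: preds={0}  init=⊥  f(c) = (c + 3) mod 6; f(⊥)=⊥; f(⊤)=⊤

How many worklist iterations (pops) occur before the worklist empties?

Iteration log — 6 steps:
  step 1. node 0  ⊔preds=2  new=1  old=⊥  +wl: 
  step 2. node 1  ⊔preds=⊥  new=2  stable
  step 3. node 2  ⊔preds=1  new=4  old=⊥  +wl: 0
  step 4. node 0  ⊔preds=⊤  new=⊤  old=1  +wl: 2
  step 5. node 2  ⊔preds=⊤  new=⊤  old=4  +wl: 0
  step 6. node 0  ⊔preds=⊤  new=⊤  stable

Least fixpoint reached:
  node 0: ⊤
  node 1: 2
  node 2: ⊤

6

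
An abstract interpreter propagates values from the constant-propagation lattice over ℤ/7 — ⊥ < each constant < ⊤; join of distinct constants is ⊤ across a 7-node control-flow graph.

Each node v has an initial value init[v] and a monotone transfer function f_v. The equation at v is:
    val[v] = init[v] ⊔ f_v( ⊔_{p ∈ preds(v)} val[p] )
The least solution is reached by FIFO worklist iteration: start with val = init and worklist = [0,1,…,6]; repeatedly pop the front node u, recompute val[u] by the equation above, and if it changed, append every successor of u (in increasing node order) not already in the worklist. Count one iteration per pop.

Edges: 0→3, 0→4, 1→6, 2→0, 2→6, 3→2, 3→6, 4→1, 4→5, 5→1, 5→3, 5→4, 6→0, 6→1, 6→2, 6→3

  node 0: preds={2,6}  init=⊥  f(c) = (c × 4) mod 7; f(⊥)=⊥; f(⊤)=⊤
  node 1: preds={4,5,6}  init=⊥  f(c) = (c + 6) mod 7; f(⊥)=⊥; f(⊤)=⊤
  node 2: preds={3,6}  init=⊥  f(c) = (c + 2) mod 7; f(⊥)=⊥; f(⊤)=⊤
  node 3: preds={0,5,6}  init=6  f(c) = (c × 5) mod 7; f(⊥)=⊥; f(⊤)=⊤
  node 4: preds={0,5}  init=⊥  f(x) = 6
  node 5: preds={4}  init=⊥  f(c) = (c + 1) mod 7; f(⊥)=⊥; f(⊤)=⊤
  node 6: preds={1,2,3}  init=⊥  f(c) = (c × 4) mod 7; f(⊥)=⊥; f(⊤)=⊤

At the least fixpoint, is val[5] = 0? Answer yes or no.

Iteration log — 14 steps:
  step 1. node 0  ⊔preds=⊥  new=⊥  stable
  step 2. node 1  ⊔preds=⊥  new=⊥  stable
  step 3. node 2  ⊔preds=6  new=1  old=⊥  +wl: 0
  step 4. node 3  ⊔preds=⊥  new=6  stable
  step 5. node 4  ⊔preds=⊥  new=6  old=⊥  +wl: 1
  step 6. node 5  ⊔preds=6  new=0  old=⊥  +wl: 3,4
  step 7. node 6  ⊔preds=⊤  new=⊤  old=⊥  +wl: 2
  step 8. node 0  ⊔preds=⊤  new=⊤  old=⊥  +wl: 
  step 9. node 1  ⊔preds=⊤  new=⊤  old=⊥  +wl: 6
  step 10. node 3  ⊔preds=⊤  new=⊤  old=6  +wl: 
  step 11. node 4  ⊔preds=⊤  new=6  stable
  step 12. node 2  ⊔preds=⊤  new=⊤  old=1  +wl: 0
  step 13. node 6  ⊔preds=⊤  new=⊤  stable
  step 14. node 0  ⊔preds=⊤  new=⊤  stable

Least fixpoint reached:
  node 0: ⊤
  node 1: ⊤
  node 2: ⊤
  node 3: ⊤
  node 4: 6
  node 5: 0
  node 6: ⊤

yes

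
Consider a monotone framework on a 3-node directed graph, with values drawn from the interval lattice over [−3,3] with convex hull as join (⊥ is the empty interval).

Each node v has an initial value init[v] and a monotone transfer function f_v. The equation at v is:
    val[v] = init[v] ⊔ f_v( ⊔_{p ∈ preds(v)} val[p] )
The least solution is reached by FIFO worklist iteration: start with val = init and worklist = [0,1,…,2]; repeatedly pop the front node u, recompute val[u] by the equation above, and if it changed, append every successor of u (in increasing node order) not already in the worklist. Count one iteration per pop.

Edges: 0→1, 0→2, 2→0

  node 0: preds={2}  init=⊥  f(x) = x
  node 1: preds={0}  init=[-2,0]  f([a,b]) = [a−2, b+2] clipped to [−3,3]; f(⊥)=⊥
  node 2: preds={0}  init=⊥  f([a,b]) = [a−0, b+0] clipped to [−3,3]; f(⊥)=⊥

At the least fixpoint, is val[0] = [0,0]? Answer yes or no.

no

Iteration log — 3 steps:
  step 1. node 0  ⊔preds=⊥  new=⊥  stable
  step 2. node 1  ⊔preds=⊥  new=[-2,0]  stable
  step 3. node 2  ⊔preds=⊥  new=⊥  stable

Least fixpoint reached:
  node 0: ⊥
  node 1: [-2,0]
  node 2: ⊥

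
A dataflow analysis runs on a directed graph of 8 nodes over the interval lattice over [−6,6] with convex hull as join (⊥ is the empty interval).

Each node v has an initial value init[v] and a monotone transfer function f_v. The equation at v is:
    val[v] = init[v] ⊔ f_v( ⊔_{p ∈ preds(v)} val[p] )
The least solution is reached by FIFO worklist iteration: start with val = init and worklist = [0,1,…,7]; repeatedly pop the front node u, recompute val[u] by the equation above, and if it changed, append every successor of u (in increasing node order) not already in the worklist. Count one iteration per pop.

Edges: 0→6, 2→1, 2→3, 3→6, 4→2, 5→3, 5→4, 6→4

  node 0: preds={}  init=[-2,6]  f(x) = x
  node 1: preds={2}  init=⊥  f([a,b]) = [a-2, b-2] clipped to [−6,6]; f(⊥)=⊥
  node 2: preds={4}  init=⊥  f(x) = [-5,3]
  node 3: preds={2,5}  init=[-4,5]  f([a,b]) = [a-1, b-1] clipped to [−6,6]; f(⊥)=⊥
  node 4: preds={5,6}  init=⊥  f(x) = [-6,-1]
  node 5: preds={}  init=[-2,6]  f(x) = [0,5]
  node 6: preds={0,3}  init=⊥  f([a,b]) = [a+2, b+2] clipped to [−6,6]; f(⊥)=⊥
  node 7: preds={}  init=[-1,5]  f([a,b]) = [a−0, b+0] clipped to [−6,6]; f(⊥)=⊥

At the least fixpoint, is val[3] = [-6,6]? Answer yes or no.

no

Trace (11 dequeues):
  [1] u=0 | in ⊥ | out [-2,6] | ==
  [2] u=1 | in ⊥ | out ⊥ | ==
  [3] u=2 | in ⊥ | out [-5,3] | prev ⊥ | push {1}
  [4] u=3 | in [-5,6] | out [-6,5] | prev [-4,5] | push {}
  [5] u=4 | in [-2,6] | out [-6,-1] | prev ⊥ | push {2}
  [6] u=5 | in ⊥ | out [-2,6] | ==
  [7] u=6 | in [-6,6] | out [-4,6] | prev ⊥ | push {4}
  [8] u=7 | in ⊥ | out [-1,5] | ==
  [9] u=1 | in [-5,3] | out [-6,1] | prev ⊥ | push {}
  [10] u=2 | in [-6,-1] | out [-5,3] | ==
  [11] u=4 | in [-4,6] | out [-6,-1] | ==

Converged values:
  [0] [-2,6]
  [1] [-6,1]
  [2] [-5,3]
  [3] [-6,5]
  [4] [-6,-1]
  [5] [-2,6]
  [6] [-4,6]
  [7] [-1,5]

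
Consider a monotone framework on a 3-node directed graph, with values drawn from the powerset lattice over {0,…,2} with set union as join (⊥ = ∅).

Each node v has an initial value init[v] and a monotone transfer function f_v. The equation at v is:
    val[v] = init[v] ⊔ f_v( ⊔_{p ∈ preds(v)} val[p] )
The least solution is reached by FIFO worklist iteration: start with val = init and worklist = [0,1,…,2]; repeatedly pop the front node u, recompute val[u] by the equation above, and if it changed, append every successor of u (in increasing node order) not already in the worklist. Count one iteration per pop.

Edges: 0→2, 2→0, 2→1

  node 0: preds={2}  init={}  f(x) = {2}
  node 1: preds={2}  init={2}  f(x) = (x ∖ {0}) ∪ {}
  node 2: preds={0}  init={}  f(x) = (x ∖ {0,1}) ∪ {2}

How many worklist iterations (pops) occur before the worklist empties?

Worklist (5 pops):
  #1 pop 0: in={} → {2} (was {}); enqueue []
  #2 pop 1: in={} → {2} (no change)
  #3 pop 2: in={2} → {2} (was {}); enqueue [0,1]
  #4 pop 0: in={2} → {2} (no change)
  #5 pop 1: in={2} → {2} (no change)

Fixpoint:
  val[0] = {2}
  val[1] = {2}
  val[2] = {2}

5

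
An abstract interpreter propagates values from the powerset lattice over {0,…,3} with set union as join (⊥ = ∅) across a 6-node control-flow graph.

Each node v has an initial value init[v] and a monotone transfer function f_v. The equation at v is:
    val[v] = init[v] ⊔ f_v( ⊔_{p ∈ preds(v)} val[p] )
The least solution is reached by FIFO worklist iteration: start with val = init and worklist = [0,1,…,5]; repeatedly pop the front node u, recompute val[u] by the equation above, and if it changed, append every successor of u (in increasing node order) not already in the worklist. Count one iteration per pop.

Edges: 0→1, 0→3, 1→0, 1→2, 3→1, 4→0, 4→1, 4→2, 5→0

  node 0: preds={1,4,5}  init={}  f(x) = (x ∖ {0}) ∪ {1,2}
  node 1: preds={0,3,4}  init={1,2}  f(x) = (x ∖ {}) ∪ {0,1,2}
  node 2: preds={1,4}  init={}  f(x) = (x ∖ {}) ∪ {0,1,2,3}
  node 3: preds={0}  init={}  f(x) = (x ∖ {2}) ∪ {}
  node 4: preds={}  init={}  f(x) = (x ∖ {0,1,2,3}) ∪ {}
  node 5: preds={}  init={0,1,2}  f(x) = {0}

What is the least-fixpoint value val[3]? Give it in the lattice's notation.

Iteration log — 8 steps:
  step 1. node 0  ⊔preds={0,1,2}  new={1,2}  old={}  +wl: 
  step 2. node 1  ⊔preds={1,2}  new={0,1,2}  old={1,2}  +wl: 0
  step 3. node 2  ⊔preds={0,1,2}  new={0,1,2,3}  old={}  +wl: 
  step 4. node 3  ⊔preds={1,2}  new={1}  old={}  +wl: 1
  step 5. node 4  ⊔preds={}  new={}  stable
  step 6. node 5  ⊔preds={}  new={0,1,2}  stable
  step 7. node 0  ⊔preds={0,1,2}  new={1,2}  stable
  step 8. node 1  ⊔preds={1,2}  new={0,1,2}  stable

Least fixpoint reached:
  node 0: {1,2}
  node 1: {0,1,2}
  node 2: {0,1,2,3}
  node 3: {1}
  node 4: {}
  node 5: {0,1,2}

{1}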